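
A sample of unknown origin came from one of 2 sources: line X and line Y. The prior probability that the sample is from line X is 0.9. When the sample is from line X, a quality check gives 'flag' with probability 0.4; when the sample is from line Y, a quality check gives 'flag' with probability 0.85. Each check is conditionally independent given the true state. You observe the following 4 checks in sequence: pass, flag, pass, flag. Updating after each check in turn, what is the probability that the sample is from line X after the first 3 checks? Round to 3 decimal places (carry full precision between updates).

0.985

After 'pass': P(line X) = 0.6·0.9000 / (0.6·0.9000 + 0.15·0.1000) ≈ 0.9730
After 'flag': P(line X) = 0.4·0.9730 / (0.4·0.9730 + 0.85·0.0270) ≈ 0.9443
After 'pass': P(line X) = 0.6·0.9443 / (0.6·0.9443 + 0.15·0.0557) ≈ 0.9855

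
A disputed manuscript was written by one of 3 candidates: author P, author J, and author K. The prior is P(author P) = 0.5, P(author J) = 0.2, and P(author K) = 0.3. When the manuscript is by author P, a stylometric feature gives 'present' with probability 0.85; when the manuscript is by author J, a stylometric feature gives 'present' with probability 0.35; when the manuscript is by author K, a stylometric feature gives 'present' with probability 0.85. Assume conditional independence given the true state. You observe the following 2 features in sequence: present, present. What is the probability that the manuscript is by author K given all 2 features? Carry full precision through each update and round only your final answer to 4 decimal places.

After 'present': normaliser = 0.85·0.5000 + 0.35·0.2000 + 0.85·0.3000; P(author P) ≈ 0.5667, P(author J) ≈ 0.0933, P(author K) ≈ 0.3400
After 'present': normaliser = 0.85·0.5667 + 0.35·0.0933 + 0.85·0.3400; P(author P) ≈ 0.5996, P(author J) ≈ 0.0407, P(author K) ≈ 0.3598

0.3598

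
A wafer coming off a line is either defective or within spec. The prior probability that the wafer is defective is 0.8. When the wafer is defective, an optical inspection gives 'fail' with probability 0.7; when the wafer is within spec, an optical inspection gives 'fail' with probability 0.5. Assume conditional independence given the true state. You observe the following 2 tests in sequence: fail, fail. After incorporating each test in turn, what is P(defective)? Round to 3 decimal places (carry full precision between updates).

0.887

Apply Bayes' rule sequentially, carrying P(defective) forward.
After 'fail': P(defective) = 0.7·0.8000 / (0.7·0.8000 + 0.5·0.2000) ≈ 0.8485
After 'fail': P(defective) = 0.7·0.8485 / (0.7·0.8485 + 0.5·0.1515) ≈ 0.8869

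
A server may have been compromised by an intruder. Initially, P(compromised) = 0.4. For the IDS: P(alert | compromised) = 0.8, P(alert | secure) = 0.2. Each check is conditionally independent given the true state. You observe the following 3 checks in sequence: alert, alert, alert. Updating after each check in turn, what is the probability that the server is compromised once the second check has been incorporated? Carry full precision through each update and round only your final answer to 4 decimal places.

0.9143

After 'alert': P(compromised) = 0.8·0.4000 / (0.8·0.4000 + 0.2·0.6000) ≈ 0.7273
After 'alert': P(compromised) = 0.8·0.7273 / (0.8·0.7273 + 0.2·0.2727) ≈ 0.9143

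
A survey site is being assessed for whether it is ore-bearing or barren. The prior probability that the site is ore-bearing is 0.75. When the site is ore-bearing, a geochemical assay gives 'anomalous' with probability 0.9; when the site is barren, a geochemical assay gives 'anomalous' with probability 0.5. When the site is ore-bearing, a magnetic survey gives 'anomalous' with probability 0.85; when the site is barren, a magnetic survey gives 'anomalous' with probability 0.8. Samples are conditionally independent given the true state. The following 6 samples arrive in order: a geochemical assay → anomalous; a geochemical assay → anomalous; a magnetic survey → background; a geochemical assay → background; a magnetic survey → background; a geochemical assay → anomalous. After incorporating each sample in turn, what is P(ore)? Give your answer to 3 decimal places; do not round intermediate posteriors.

After a geochemical assay='anomalous': P(ore) = 0.9·0.7500 / (0.9·0.7500 + 0.5·0.2500) ≈ 0.8438
After a geochemical assay='anomalous': P(ore) = 0.9·0.8438 / (0.9·0.8438 + 0.5·0.1562) ≈ 0.9067
After a magnetic survey='background': P(ore) = 0.15·0.9067 / (0.15·0.9067 + 0.2·0.0933) ≈ 0.8794
After a geochemical assay='background': P(ore) = 0.1·0.8794 / (0.1·0.8794 + 0.5·0.1206) ≈ 0.5932
After a magnetic survey='background': P(ore) = 0.15·0.5932 / (0.15·0.5932 + 0.2·0.4068) ≈ 0.5223
After a geochemical assay='anomalous': P(ore) = 0.9·0.5223 / (0.9·0.5223 + 0.5·0.4777) ≈ 0.6631

0.663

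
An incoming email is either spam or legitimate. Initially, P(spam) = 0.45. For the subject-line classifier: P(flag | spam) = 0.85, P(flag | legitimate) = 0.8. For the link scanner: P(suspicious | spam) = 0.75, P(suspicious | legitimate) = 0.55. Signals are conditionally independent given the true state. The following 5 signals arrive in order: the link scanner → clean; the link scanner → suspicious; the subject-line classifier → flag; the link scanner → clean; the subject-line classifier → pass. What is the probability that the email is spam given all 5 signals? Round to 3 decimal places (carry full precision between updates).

Each posterior becomes the prior for the next update.
After the link scanner='clean': P(spam) = 0.25·0.4500 / (0.25·0.4500 + 0.45·0.5500) ≈ 0.3125
After the link scanner='suspicious': P(spam) = 0.75·0.3125 / (0.75·0.3125 + 0.55·0.6875) ≈ 0.3827
After the subject-line classifier='flag': P(spam) = 0.85·0.3827 / (0.85·0.3827 + 0.8·0.6173) ≈ 0.3971
After the link scanner='clean': P(spam) = 0.25·0.3971 / (0.25·0.3971 + 0.45·0.6029) ≈ 0.2679
After the subject-line classifier='pass': P(spam) = 0.15·0.2679 / (0.15·0.2679 + 0.2·0.7321) ≈ 0.2153

0.215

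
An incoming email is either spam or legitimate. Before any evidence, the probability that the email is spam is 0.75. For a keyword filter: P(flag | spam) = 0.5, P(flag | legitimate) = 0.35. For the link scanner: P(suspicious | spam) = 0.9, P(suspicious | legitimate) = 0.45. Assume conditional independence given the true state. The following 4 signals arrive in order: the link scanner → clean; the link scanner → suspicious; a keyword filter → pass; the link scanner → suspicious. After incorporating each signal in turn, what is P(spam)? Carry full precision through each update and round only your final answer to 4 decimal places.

0.6266

Apply Bayes' rule sequentially, carrying P(spam) forward.
After the link scanner='clean': P(spam) = 0.1·0.7500 / (0.1·0.7500 + 0.55·0.2500) ≈ 0.3529
After the link scanner='suspicious': P(spam) = 0.9·0.3529 / (0.9·0.3529 + 0.45·0.6471) ≈ 0.5217
After a keyword filter='pass': P(spam) = 0.5·0.5217 / (0.5·0.5217 + 0.65·0.4783) ≈ 0.4563
After the link scanner='suspicious': P(spam) = 0.9·0.4563 / (0.9·0.4563 + 0.45·0.5437) ≈ 0.6266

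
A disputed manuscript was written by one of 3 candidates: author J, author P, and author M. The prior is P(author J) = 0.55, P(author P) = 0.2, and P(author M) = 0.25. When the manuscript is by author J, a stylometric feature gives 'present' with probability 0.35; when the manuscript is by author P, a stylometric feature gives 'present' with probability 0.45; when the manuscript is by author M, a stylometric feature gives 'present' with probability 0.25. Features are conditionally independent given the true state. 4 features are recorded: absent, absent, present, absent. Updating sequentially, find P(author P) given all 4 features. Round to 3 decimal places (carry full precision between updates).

0.159

Apply Bayes' rule sequentially, carrying P(author P) forward.
After 'absent': normaliser = 0.65·0.5500 + 0.55·0.2000 + 0.75·0.2500; P(author J) ≈ 0.5458, P(author P) ≈ 0.1679, P(author M) ≈ 0.2863
After 'absent': normaliser = 0.65·0.5458 + 0.55·0.1679 + 0.75·0.2863; P(author J) ≈ 0.5360, P(author P) ≈ 0.1396, P(author M) ≈ 0.3244
After 'present': normaliser = 0.35·0.5360 + 0.45·0.1396 + 0.25·0.3244; P(author J) ≈ 0.5659, P(author P) ≈ 0.1894, P(author M) ≈ 0.2446
After 'absent': normaliser = 0.65·0.5659 + 0.55·0.1894 + 0.75·0.2446; P(author J) ≈ 0.5612, P(author P) ≈ 0.1589, P(author M) ≈ 0.2799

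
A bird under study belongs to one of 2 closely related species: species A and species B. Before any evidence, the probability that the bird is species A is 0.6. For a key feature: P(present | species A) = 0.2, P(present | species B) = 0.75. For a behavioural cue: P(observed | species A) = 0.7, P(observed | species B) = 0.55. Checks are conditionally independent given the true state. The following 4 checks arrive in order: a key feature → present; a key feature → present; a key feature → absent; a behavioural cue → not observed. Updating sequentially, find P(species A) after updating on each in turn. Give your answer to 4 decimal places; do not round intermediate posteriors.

After a key feature='present': P(species A) = 0.2·0.6000 / (0.2·0.6000 + 0.75·0.4000) ≈ 0.2857
After a key feature='present': P(species A) = 0.2·0.2857 / (0.2·0.2857 + 0.75·0.7143) ≈ 0.0964
After a key feature='absent': P(species A) = 0.8·0.0964 / (0.8·0.0964 + 0.25·0.9036) ≈ 0.2545
After a behavioural cue='not observed': P(species A) = 0.3·0.2545 / (0.3·0.2545 + 0.45·0.7455) ≈ 0.1854

0.1854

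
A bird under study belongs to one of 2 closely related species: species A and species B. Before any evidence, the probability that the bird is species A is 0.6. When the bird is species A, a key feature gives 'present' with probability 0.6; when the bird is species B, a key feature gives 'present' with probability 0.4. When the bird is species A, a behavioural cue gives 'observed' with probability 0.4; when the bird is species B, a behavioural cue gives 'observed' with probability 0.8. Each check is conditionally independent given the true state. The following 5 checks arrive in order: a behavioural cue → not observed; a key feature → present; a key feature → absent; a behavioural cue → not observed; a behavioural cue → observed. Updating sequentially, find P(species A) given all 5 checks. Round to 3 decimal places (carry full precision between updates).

Each posterior becomes the prior for the next update.
After a behavioural cue='not observed': P(species A) = 0.6·0.6000 / (0.6·0.6000 + 0.2·0.4000) ≈ 0.8182
After a key feature='present': P(species A) = 0.6·0.8182 / (0.6·0.8182 + 0.4·0.1818) ≈ 0.8710
After a key feature='absent': P(species A) = 0.4·0.8710 / (0.4·0.8710 + 0.6·0.1290) ≈ 0.8182
After a behavioural cue='not observed': P(species A) = 0.6·0.8182 / (0.6·0.8182 + 0.2·0.1818) ≈ 0.9310
After a behavioural cue='observed': P(species A) = 0.4·0.9310 / (0.4·0.9310 + 0.8·0.0690) ≈ 0.8710

0.871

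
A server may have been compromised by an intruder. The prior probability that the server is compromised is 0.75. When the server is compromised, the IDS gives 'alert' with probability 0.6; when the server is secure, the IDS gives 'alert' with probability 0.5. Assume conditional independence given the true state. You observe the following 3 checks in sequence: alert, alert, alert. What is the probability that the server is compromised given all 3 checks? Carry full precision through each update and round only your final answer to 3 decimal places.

After 'alert': P(compromised) = 0.6·0.7500 / (0.6·0.7500 + 0.5·0.2500) ≈ 0.7826
After 'alert': P(compromised) = 0.6·0.7826 / (0.6·0.7826 + 0.5·0.2174) ≈ 0.8120
After 'alert': P(compromised) = 0.6·0.8120 / (0.6·0.8120 + 0.5·0.1880) ≈ 0.8383

0.838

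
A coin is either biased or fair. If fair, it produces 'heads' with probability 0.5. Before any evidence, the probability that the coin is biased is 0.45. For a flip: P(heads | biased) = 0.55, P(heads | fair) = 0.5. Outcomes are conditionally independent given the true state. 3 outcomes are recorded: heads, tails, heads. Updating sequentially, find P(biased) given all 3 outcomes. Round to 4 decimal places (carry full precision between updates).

Apply Bayes' rule sequentially, carrying P(biased) forward.
After 'heads': P(biased) = 0.55·0.4500 / (0.55·0.4500 + 0.5·0.5500) ≈ 0.4737
After 'tails': P(biased) = 0.45·0.4737 / (0.45·0.4737 + 0.5·0.5263) ≈ 0.4475
After 'heads': P(biased) = 0.55·0.4475 / (0.55·0.4475 + 0.5·0.5525) ≈ 0.4712

0.4712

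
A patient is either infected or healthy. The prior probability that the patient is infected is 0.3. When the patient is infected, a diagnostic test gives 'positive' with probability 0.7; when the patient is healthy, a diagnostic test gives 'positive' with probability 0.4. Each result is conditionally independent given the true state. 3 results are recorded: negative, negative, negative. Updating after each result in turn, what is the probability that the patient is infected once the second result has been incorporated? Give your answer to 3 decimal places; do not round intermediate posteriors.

0.097

Each posterior becomes the prior for the next update.
After 'negative': P(infected) = 0.3·0.3000 / (0.3·0.3000 + 0.6·0.7000) ≈ 0.1765
After 'negative': P(infected) = 0.3·0.1765 / (0.3·0.1765 + 0.6·0.8235) ≈ 0.0968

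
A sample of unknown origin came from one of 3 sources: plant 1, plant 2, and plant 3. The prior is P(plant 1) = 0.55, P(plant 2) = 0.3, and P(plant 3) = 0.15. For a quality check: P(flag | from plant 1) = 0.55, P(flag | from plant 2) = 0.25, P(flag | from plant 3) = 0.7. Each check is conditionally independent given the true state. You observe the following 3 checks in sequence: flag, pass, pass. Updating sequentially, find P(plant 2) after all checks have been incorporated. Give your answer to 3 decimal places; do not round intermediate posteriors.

0.374

After 'flag': normaliser = 0.55·0.5500 + 0.25·0.3000 + 0.7·0.1500; P(plant 1) ≈ 0.6269, P(plant 2) ≈ 0.1554, P(plant 3) ≈ 0.2176
After 'pass': normaliser = 0.45·0.6269 + 0.75·0.1554 + 0.3·0.2176; P(plant 1) ≈ 0.6080, P(plant 2) ≈ 0.2513, P(plant 3) ≈ 0.1407
After 'pass': normaliser = 0.45·0.6080 + 0.75·0.2513 + 0.3·0.1407; P(plant 1) ≈ 0.5426, P(plant 2) ≈ 0.3737, P(plant 3) ≈ 0.0837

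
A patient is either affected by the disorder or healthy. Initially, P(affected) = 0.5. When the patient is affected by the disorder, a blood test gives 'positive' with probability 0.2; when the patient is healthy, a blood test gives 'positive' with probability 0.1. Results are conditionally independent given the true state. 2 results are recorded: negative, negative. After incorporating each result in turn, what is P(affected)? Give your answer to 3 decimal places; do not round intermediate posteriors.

0.441

After 'negative': P(affected) = 0.8·0.5000 / (0.8·0.5000 + 0.9·0.5000) ≈ 0.4706
After 'negative': P(affected) = 0.8·0.4706 / (0.8·0.4706 + 0.9·0.5294) ≈ 0.4414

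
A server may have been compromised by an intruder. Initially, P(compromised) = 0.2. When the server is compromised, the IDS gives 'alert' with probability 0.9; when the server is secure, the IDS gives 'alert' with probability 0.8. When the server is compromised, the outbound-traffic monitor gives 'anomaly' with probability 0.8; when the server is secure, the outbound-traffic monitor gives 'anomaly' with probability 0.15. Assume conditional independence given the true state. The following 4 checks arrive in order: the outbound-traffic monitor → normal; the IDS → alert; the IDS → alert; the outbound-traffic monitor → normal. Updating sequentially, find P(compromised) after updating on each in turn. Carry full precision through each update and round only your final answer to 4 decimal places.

After the outbound-traffic monitor='normal': P(compromised) = 0.2·0.2000 / (0.2·0.2000 + 0.85·0.8000) ≈ 0.0556
After the IDS='alert': P(compromised) = 0.9·0.0556 / (0.9·0.0556 + 0.8·0.9444) ≈ 0.0621
After the IDS='alert': P(compromised) = 0.9·0.0621 / (0.9·0.0621 + 0.8·0.9379) ≈ 0.0693
After the outbound-traffic monitor='normal': P(compromised) = 0.2·0.0693 / (0.2·0.0693 + 0.85·0.9307) ≈ 0.0172

0.0172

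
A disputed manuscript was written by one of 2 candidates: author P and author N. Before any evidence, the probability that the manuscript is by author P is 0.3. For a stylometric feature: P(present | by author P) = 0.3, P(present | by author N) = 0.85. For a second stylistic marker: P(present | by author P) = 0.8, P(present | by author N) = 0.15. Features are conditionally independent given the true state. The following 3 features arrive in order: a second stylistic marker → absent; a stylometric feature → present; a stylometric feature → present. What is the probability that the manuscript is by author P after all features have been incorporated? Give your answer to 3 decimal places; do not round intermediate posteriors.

After a second stylistic marker='absent': P(author P) = 0.2·0.3000 / (0.2·0.3000 + 0.85·0.7000) ≈ 0.0916
After a stylometric feature='present': P(author P) = 0.3·0.0916 / (0.3·0.0916 + 0.85·0.9084) ≈ 0.0344
After a stylometric feature='present': P(author P) = 0.3·0.0344 / (0.3·0.0344 + 0.85·0.9656) ≈ 0.0124

0.012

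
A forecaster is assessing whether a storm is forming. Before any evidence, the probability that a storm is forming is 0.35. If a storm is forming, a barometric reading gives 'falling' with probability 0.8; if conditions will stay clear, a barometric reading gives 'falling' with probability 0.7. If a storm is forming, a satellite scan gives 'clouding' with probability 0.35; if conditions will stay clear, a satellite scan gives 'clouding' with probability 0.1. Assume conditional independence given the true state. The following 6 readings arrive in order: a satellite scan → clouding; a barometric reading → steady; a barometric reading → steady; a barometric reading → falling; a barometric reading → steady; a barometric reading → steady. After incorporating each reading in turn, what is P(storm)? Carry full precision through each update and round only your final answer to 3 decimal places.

After a satellite scan='clouding': P(storm) = 0.35·0.3500 / (0.35·0.3500 + 0.1·0.6500) ≈ 0.6533
After a barometric reading='steady': P(storm) = 0.2·0.6533 / (0.2·0.6533 + 0.3·0.3467) ≈ 0.5568
After a barometric reading='steady': P(storm) = 0.2·0.5568 / (0.2·0.5568 + 0.3·0.4432) ≈ 0.4558
After a barometric reading='falling': P(storm) = 0.8·0.4558 / (0.8·0.4558 + 0.7·0.5442) ≈ 0.4891
After a barometric reading='steady': P(storm) = 0.2·0.4891 / (0.2·0.4891 + 0.3·0.5109) ≈ 0.3896
After a barometric reading='steady': P(storm) = 0.2·0.3896 / (0.2·0.3896 + 0.3·0.6104) ≈ 0.2985

0.298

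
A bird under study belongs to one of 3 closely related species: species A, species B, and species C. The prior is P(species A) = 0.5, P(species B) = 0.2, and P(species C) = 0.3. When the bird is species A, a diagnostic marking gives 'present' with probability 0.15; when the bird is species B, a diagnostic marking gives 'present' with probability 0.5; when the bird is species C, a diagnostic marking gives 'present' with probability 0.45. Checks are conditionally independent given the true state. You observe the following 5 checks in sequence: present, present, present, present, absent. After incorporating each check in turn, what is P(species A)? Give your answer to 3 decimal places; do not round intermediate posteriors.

0.016

After 'present': normaliser = 0.15·0.5000 + 0.5·0.2000 + 0.45·0.3000; P(species A) ≈ 0.2419, P(species B) ≈ 0.3226, P(species C) ≈ 0.4355
After 'present': normaliser = 0.15·0.2419 + 0.5·0.3226 + 0.45·0.4355; P(species A) ≈ 0.0922, P(species B) ≈ 0.4098, P(species C) ≈ 0.4980
After 'present': normaliser = 0.15·0.0922 + 0.5·0.4098 + 0.45·0.4980; P(species A) ≈ 0.0312, P(species B) ≈ 0.4627, P(species C) ≈ 0.5060
After 'present': normaliser = 0.15·0.0312 + 0.5·0.4627 + 0.45·0.5060; P(species A) ≈ 0.0101, P(species B) ≈ 0.4989, P(species C) ≈ 0.4910
After 'absent': normaliser = 0.85·0.0101 + 0.5·0.4989 + 0.55·0.4910; P(species A) ≈ 0.0163, P(species B) ≈ 0.4724, P(species C) ≈ 0.5114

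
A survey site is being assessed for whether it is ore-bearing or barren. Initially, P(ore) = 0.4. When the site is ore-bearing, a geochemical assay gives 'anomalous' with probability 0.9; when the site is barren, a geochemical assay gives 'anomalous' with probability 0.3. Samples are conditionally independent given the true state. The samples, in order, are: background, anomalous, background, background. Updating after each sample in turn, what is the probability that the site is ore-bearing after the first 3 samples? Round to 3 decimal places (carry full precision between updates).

Each posterior becomes the prior for the next update.
After 'background': P(ore) = 0.1·0.4000 / (0.1·0.4000 + 0.7·0.6000) ≈ 0.0870
After 'anomalous': P(ore) = 0.9·0.0870 / (0.9·0.0870 + 0.3·0.9130) ≈ 0.2222
After 'background': P(ore) = 0.1·0.2222 / (0.1·0.2222 + 0.7·0.7778) ≈ 0.0392

0.039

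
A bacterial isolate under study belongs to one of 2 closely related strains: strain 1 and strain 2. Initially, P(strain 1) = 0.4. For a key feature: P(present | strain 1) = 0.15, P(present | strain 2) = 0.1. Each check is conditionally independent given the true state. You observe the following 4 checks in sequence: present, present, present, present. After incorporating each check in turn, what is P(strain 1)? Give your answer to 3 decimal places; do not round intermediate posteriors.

0.771

After 'present': P(strain 1) = 0.15·0.4000 / (0.15·0.4000 + 0.1·0.6000) ≈ 0.5000
After 'present': P(strain 1) = 0.15·0.5000 / (0.15·0.5000 + 0.1·0.5000) ≈ 0.6000
After 'present': P(strain 1) = 0.15·0.6000 / (0.15·0.6000 + 0.1·0.4000) ≈ 0.6923
After 'present': P(strain 1) = 0.15·0.6923 / (0.15·0.6923 + 0.1·0.3077) ≈ 0.7714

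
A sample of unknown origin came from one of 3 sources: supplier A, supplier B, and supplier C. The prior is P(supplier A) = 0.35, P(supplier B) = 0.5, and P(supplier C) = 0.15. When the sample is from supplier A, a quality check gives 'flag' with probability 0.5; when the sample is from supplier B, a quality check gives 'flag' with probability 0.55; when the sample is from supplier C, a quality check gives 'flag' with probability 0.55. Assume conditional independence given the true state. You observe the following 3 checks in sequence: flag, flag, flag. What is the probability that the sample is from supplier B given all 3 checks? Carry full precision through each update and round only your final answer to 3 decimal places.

0.548

After 'flag': normaliser = 0.5·0.3500 + 0.55·0.5000 + 0.55·0.1500; P(supplier A) ≈ 0.3286, P(supplier B) ≈ 0.5164, P(supplier C) ≈ 0.1549
After 'flag': normaliser = 0.5·0.3286 + 0.55·0.5164 + 0.55·0.1549; P(supplier A) ≈ 0.3080, P(supplier B) ≈ 0.5323, P(supplier C) ≈ 0.1597
After 'flag': normaliser = 0.5·0.3080 + 0.55·0.5323 + 0.55·0.1597; P(supplier A) ≈ 0.2880, P(supplier B) ≈ 0.5477, P(supplier C) ≈ 0.1643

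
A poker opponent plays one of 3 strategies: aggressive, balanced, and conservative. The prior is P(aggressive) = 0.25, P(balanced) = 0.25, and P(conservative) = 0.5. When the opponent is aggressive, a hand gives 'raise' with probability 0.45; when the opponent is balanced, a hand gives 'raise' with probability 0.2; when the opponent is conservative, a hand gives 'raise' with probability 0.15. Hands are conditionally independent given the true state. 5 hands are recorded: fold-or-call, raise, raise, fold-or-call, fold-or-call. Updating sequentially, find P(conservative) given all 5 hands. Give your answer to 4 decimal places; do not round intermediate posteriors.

0.3378

After 'fold-or-call': normaliser = 0.55·0.2500 + 0.8·0.2500 + 0.85·0.5000; P(aggressive) ≈ 0.1803, P(balanced) ≈ 0.2623, P(conservative) ≈ 0.5574
After 'raise': normaliser = 0.45·0.1803 + 0.2·0.2623 + 0.15·0.5574; P(aggressive) ≈ 0.3736, P(balanced) ≈ 0.2415, P(conservative) ≈ 0.3849
After 'raise': normaliser = 0.45·0.3736 + 0.2·0.2415 + 0.15·0.3849; P(aggressive) ≈ 0.6132, P(balanced) ≈ 0.1762, P(conservative) ≈ 0.2106
After 'fold-or-call': normaliser = 0.55·0.6132 + 0.8·0.1762 + 0.85·0.2106; P(aggressive) ≈ 0.5132, P(balanced) ≈ 0.2145, P(conservative) ≈ 0.2724
After 'fold-or-call': normaliser = 0.55·0.5132 + 0.8·0.2145 + 0.85·0.2724; P(aggressive) ≈ 0.4118, P(balanced) ≈ 0.2503, P(conservative) ≈ 0.3378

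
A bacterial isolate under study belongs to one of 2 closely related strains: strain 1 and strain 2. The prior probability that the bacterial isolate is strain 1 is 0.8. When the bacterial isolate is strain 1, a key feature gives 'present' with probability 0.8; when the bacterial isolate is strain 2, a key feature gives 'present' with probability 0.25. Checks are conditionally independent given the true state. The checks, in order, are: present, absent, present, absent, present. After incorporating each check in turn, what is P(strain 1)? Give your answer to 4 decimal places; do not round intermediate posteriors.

0.9031

Apply Bayes' rule sequentially, carrying P(strain 1) forward.
After 'present': P(strain 1) = 0.8·0.8000 / (0.8·0.8000 + 0.25·0.2000) ≈ 0.9275
After 'absent': P(strain 1) = 0.2·0.9275 / (0.2·0.9275 + 0.75·0.0725) ≈ 0.7734
After 'present': P(strain 1) = 0.8·0.7734 / (0.8·0.7734 + 0.25·0.2266) ≈ 0.9161
After 'absent': P(strain 1) = 0.2·0.9161 / (0.2·0.9161 + 0.75·0.0839) ≈ 0.7444
After 'present': P(strain 1) = 0.8·0.7444 / (0.8·0.7444 + 0.25·0.2556) ≈ 0.9031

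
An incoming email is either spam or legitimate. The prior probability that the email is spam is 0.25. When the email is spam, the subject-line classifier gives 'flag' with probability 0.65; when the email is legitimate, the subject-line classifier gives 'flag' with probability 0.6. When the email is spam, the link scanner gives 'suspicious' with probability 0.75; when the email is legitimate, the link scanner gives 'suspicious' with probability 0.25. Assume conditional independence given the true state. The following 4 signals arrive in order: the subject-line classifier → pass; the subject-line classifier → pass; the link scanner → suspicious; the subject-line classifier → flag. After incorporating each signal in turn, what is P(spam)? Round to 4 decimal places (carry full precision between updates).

0.4534

After the subject-line classifier='pass': P(spam) = 0.35·0.2500 / (0.35·0.2500 + 0.4·0.7500) ≈ 0.2258
After the subject-line classifier='pass': P(spam) = 0.35·0.2258 / (0.35·0.2258 + 0.4·0.7742) ≈ 0.2033
After the link scanner='suspicious': P(spam) = 0.75·0.2033 / (0.75·0.2033 + 0.25·0.7967) ≈ 0.4336
After the subject-line classifier='flag': P(spam) = 0.65·0.4336 / (0.65·0.4336 + 0.6·0.5664) ≈ 0.4534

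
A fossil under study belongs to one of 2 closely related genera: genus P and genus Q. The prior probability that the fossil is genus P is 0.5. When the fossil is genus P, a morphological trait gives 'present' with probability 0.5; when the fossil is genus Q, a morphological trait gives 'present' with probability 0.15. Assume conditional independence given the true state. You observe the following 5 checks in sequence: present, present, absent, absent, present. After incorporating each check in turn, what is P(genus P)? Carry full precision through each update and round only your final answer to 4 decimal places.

Each posterior becomes the prior for the next update.
After 'present': P(genus P) = 0.5·0.5000 / (0.5·0.5000 + 0.15·0.5000) ≈ 0.7692
After 'present': P(genus P) = 0.5·0.7692 / (0.5·0.7692 + 0.15·0.2308) ≈ 0.9174
After 'absent': P(genus P) = 0.5·0.9174 / (0.5·0.9174 + 0.85·0.0826) ≈ 0.8673
After 'absent': P(genus P) = 0.5·0.8673 / (0.5·0.8673 + 0.85·0.1327) ≈ 0.7936
After 'present': P(genus P) = 0.5·0.7936 / (0.5·0.7936 + 0.15·0.2064) ≈ 0.9276

0.9276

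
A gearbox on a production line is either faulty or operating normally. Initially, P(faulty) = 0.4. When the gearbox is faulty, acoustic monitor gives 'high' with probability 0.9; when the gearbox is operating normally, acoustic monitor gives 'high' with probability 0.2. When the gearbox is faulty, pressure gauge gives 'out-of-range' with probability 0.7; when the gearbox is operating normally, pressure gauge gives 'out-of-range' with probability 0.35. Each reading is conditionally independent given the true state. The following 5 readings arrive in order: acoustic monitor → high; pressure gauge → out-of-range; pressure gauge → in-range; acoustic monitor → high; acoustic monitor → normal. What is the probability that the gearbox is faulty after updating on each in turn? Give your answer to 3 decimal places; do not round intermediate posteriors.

0.609

After acoustic monitor='high': P(faulty) = 0.9·0.4000 / (0.9·0.4000 + 0.2·0.6000) ≈ 0.7500
After pressure gauge='out-of-range': P(faulty) = 0.7·0.7500 / (0.7·0.7500 + 0.35·0.2500) ≈ 0.8571
After pressure gauge='in-range': P(faulty) = 0.3·0.8571 / (0.3·0.8571 + 0.65·0.1429) ≈ 0.7347
After acoustic monitor='high': P(faulty) = 0.9·0.7347 / (0.9·0.7347 + 0.2·0.2653) ≈ 0.9257
After acoustic monitor='normal': P(faulty) = 0.1·0.9257 / (0.1·0.9257 + 0.8·0.0743) ≈ 0.6090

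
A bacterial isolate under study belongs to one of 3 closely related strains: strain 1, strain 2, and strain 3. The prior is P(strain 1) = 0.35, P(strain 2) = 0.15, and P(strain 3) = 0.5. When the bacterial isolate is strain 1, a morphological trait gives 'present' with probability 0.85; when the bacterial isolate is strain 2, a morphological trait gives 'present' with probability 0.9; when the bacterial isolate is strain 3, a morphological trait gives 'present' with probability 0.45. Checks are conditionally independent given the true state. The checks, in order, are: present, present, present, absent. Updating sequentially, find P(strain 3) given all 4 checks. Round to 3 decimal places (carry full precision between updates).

After 'present': normaliser = 0.85·0.3500 + 0.9·0.1500 + 0.45·0.5000; P(strain 1) ≈ 0.4525, P(strain 2) ≈ 0.2053, P(strain 3) ≈ 0.3422
After 'present': normaliser = 0.85·0.4525 + 0.9·0.2053 + 0.45·0.3422; P(strain 1) ≈ 0.5317, P(strain 2) ≈ 0.2555, P(strain 3) ≈ 0.2129
After 'present': normaliser = 0.85·0.5317 + 0.9·0.2555 + 0.45·0.2129; P(strain 1) ≈ 0.5812, P(strain 2) ≈ 0.2957, P(strain 3) ≈ 0.1232
After 'absent': normaliser = 0.15·0.5812 + 0.1·0.2957 + 0.55·0.1232; P(strain 1) ≈ 0.4725, P(strain 2) ≈ 0.1603, P(strain 3) ≈ 0.3672

0.367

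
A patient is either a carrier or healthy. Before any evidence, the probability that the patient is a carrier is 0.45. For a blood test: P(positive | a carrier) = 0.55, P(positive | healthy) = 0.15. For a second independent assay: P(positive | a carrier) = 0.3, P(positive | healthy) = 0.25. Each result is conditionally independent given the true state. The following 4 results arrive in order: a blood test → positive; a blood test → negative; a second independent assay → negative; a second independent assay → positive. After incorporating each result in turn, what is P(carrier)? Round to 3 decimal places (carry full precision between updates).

After a blood test='positive': P(carrier) = 0.55·0.4500 / (0.55·0.4500 + 0.15·0.5500) ≈ 0.7500
After a blood test='negative': P(carrier) = 0.45·0.7500 / (0.45·0.7500 + 0.85·0.2500) ≈ 0.6136
After a second independent assay='negative': P(carrier) = 0.7·0.6136 / (0.7·0.6136 + 0.75·0.3864) ≈ 0.5972
After a second independent assay='positive': P(carrier) = 0.3·0.5972 / (0.3·0.5972 + 0.25·0.4028) ≈ 0.6401

0.640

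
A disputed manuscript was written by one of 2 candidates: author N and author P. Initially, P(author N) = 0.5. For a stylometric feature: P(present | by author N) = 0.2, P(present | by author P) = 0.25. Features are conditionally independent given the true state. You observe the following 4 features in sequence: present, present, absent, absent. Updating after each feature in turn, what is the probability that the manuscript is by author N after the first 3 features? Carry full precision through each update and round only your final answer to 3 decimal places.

0.406

After 'present': P(author N) = 0.2·0.5000 / (0.2·0.5000 + 0.25·0.5000) ≈ 0.4444
After 'present': P(author N) = 0.2·0.4444 / (0.2·0.4444 + 0.25·0.5556) ≈ 0.3902
After 'absent': P(author N) = 0.8·0.3902 / (0.8·0.3902 + 0.75·0.6098) ≈ 0.4057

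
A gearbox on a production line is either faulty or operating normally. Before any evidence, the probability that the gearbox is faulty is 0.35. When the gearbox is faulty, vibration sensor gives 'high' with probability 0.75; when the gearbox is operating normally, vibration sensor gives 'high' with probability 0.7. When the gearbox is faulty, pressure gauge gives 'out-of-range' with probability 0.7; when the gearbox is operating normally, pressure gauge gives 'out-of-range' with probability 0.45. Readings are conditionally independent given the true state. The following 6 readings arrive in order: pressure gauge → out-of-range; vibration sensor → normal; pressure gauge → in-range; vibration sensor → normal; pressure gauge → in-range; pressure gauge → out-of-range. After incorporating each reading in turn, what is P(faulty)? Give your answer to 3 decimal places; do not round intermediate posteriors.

0.212

After pressure gauge='out-of-range': P(faulty) = 0.7·0.3500 / (0.7·0.3500 + 0.45·0.6500) ≈ 0.4558
After vibration sensor='normal': P(faulty) = 0.25·0.4558 / (0.25·0.4558 + 0.3·0.5442) ≈ 0.4111
After pressure gauge='in-range': P(faulty) = 0.3·0.4111 / (0.3·0.4111 + 0.55·0.5889) ≈ 0.2757
After vibration sensor='normal': P(faulty) = 0.25·0.2757 / (0.25·0.2757 + 0.3·0.7243) ≈ 0.2409
After pressure gauge='in-range': P(faulty) = 0.3·0.2409 / (0.3·0.2409 + 0.55·0.7591) ≈ 0.1475
After pressure gauge='out-of-range': P(faulty) = 0.7·0.1475 / (0.7·0.1475 + 0.45·0.8525) ≈ 0.2121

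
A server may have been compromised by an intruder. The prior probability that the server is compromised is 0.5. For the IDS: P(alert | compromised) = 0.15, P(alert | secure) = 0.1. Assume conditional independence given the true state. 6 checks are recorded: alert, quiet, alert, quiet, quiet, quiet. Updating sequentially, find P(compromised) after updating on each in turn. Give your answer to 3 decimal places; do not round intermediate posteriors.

0.642

After 'alert': P(compromised) = 0.15·0.5000 / (0.15·0.5000 + 0.1·0.5000) ≈ 0.6000
After 'quiet': P(compromised) = 0.85·0.6000 / (0.85·0.6000 + 0.9·0.4000) ≈ 0.5862
After 'alert': P(compromised) = 0.15·0.5862 / (0.15·0.5862 + 0.1·0.4138) ≈ 0.6800
After 'quiet': P(compromised) = 0.85·0.6800 / (0.85·0.6800 + 0.9·0.3200) ≈ 0.6674
After 'quiet': P(compromised) = 0.85·0.6674 / (0.85·0.6674 + 0.9·0.3326) ≈ 0.6546
After 'quiet': P(compromised) = 0.85·0.6546 / (0.85·0.6546 + 0.9·0.3454) ≈ 0.6416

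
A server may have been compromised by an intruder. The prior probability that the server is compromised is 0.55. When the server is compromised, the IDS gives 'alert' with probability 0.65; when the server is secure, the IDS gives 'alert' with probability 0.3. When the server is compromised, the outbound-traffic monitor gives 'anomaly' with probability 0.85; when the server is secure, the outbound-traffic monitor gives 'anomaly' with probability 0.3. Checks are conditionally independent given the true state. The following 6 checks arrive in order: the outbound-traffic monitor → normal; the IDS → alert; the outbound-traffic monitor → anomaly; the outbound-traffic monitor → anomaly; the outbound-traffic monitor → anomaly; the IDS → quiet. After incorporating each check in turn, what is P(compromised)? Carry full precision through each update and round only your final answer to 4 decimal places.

0.8658

Apply Bayes' rule sequentially, carrying P(compromised) forward.
After the outbound-traffic monitor='normal': P(compromised) = 0.15·0.5500 / (0.15·0.5500 + 0.7·0.4500) ≈ 0.2075
After the IDS='alert': P(compromised) = 0.65·0.2075 / (0.65·0.2075 + 0.3·0.7925) ≈ 0.3620
After the outbound-traffic monitor='anomaly': P(compromised) = 0.85·0.3620 / (0.85·0.3620 + 0.3·0.6380) ≈ 0.6165
After the outbound-traffic monitor='anomaly': P(compromised) = 0.85·0.6165 / (0.85·0.6165 + 0.3·0.3835) ≈ 0.8200
After the outbound-traffic monitor='anomaly': P(compromised) = 0.85·0.8200 / (0.85·0.8200 + 0.3·0.1800) ≈ 0.9281
After the IDS='quiet': P(compromised) = 0.35·0.9281 / (0.35·0.9281 + 0.7·0.0719) ≈ 0.8658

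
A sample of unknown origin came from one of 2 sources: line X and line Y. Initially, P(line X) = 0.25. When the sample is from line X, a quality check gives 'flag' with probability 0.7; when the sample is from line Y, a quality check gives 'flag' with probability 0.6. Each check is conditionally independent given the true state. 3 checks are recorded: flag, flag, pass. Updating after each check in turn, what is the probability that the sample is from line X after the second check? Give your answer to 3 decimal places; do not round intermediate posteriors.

After 'flag': P(line X) = 0.7·0.2500 / (0.7·0.2500 + 0.6·0.7500) ≈ 0.2800
After 'flag': P(line X) = 0.7·0.2800 / (0.7·0.2800 + 0.6·0.7200) ≈ 0.3121

0.312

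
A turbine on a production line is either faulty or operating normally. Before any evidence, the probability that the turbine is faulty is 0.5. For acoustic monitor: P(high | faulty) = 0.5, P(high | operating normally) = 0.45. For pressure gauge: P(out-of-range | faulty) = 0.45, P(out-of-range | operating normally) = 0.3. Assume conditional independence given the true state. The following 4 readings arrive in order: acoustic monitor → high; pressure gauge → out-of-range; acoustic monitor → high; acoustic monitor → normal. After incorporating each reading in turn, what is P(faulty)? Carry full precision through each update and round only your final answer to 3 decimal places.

0.627

Apply Bayes' rule sequentially, carrying P(faulty) forward.
After acoustic monitor='high': P(faulty) = 0.5·0.5000 / (0.5·0.5000 + 0.45·0.5000) ≈ 0.5263
After pressure gauge='out-of-range': P(faulty) = 0.45·0.5263 / (0.45·0.5263 + 0.3·0.4737) ≈ 0.6250
After acoustic monitor='high': P(faulty) = 0.5·0.6250 / (0.5·0.6250 + 0.45·0.3750) ≈ 0.6494
After acoustic monitor='normal': P(faulty) = 0.5·0.6494 / (0.5·0.6494 + 0.55·0.3506) ≈ 0.6274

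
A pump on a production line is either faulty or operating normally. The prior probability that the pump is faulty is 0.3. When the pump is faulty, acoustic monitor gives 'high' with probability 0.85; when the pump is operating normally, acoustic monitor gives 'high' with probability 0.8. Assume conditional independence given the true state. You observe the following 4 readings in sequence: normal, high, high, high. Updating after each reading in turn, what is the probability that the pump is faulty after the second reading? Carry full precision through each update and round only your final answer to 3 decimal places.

0.255

After 'normal': P(faulty) = 0.15·0.3000 / (0.15·0.3000 + 0.2·0.7000) ≈ 0.2432
After 'high': P(faulty) = 0.85·0.2432 / (0.85·0.2432 + 0.8·0.7568) ≈ 0.2546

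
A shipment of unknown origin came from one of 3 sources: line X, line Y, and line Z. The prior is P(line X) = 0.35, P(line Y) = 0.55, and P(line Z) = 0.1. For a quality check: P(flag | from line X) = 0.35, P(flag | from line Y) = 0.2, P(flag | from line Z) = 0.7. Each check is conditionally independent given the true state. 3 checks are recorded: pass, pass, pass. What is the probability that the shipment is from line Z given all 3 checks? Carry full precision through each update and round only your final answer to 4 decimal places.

After 'pass': normaliser = 0.65·0.3500 + 0.8·0.5500 + 0.3·0.1000; P(line X) ≈ 0.3262, P(line Y) ≈ 0.6308, P(line Z) ≈ 0.0430
After 'pass': normaliser = 0.65·0.3262 + 0.8·0.6308 + 0.3·0.0430; P(line X) ≈ 0.2906, P(line Y) ≈ 0.6917, P(line Z) ≈ 0.0177
After 'pass': normaliser = 0.65·0.2906 + 0.8·0.6917 + 0.3·0.0177; P(line X) ≈ 0.2527, P(line Y) ≈ 0.7402, P(line Z) ≈ 0.0071

0.0071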